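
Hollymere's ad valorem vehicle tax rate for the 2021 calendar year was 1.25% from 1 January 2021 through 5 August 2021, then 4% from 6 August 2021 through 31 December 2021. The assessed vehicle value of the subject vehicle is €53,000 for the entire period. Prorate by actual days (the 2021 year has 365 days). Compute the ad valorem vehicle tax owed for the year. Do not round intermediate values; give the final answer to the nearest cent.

1 January – 5 August 2021: 217 days at 1.25% → €53,000 × 1.25% × 217/365 = €393.8699
6 August – 31 December 2021: 148 days at 4% → €53,000 × 4% × 148/365 = €859.6164
Total = €1,253.4863

€1,253.49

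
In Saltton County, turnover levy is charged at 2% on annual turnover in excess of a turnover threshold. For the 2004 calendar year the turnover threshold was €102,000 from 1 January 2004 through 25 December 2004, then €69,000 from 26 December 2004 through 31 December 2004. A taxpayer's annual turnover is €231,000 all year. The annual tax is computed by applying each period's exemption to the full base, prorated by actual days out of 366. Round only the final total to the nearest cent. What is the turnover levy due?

1 January – 25 December 2004: 360 days, exemption €102,000 → (€231,000 − €102,000) × 2% × 360/366 = €2,537.7049
26 December – 31 December 2004: 6 days, exemption €69,000 → (€231,000 − €69,000) × 2% × 6/366 = €53.1148
Total = €2,590.8197

€2,590.82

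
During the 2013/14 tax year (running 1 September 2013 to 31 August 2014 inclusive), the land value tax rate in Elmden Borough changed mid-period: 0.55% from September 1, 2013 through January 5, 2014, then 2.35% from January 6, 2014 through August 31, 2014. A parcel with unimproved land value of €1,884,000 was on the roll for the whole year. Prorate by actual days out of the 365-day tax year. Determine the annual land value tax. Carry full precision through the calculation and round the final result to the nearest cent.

€32,474.48

September 1, 2013 – January 5, 2014: 127 days at 0.55% → €1,884,000 × 0.55% × 127/365 = €3,605.4082
January 6 – August 31, 2014: 238 days at 2.35% → €1,884,000 × 2.35% × 238/365 = €28,869.0740
Total = €32,474.4822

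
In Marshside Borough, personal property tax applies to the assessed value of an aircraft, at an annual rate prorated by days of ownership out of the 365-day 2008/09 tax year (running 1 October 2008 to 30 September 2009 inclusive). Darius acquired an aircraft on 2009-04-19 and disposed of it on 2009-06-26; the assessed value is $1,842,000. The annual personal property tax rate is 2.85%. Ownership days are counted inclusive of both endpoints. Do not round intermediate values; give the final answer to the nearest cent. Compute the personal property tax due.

$9,924.09

Days held (2009-04-19 to 2009-06-26): 69 out of 365
Tax = $1,842,000 × 2.85% × 69/365 = $9,924.0904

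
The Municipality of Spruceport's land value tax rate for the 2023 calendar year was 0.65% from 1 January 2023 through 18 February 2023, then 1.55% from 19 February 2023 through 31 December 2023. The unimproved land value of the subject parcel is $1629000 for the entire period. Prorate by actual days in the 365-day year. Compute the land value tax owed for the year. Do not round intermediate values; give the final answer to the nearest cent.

1 January – 18 February 2023: 49 days at 0.65% → $1629000 × 0.65% × 49/365 = $1421.4699
19 February – 31 December 2023: 316 days at 1.55% → $1629000 × 1.55% × 316/365 = $21859.8411
Total = $23281.3110

$23281.31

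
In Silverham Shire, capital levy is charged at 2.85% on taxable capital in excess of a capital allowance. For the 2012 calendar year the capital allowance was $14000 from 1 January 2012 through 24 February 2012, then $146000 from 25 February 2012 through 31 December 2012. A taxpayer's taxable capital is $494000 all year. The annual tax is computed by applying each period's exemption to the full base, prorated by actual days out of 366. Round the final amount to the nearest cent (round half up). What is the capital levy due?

1 January – 24 February 2012: 55 days, exemption $14000 → ($494000 − $14000) × 2.85% × 55/366 = $2055.7377
25 February – 31 December 2012: 311 days, exemption $146000 → ($494000 − $146000) × 2.85% × 311/366 = $8427.5902
Total = $10483.3279

$10483.33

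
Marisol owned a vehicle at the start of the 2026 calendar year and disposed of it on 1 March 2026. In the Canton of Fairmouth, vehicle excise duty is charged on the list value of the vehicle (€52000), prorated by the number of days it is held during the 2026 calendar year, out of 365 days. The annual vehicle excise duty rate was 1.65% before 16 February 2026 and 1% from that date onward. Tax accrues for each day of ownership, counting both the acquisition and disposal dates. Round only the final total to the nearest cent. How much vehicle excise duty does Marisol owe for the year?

€128.08

1 January – 15 February 2026: 46 days at 1.65% → €52000 × 1.65% × 46/365 = €108.1315
16 February – 1 March 2026: 14 days at 1% → €52000 × 1% × 14/365 = €19.9452
Total = €128.0767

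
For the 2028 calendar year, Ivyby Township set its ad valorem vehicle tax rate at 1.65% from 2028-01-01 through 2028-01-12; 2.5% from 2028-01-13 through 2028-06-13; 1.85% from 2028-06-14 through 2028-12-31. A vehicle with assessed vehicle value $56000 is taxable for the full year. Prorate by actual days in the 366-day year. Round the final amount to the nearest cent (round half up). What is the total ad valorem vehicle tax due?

$1184.49

2028-01-01 to 2028-01-12: 12 days at 1.65% → $56000 × 1.65% × 12/366 = $30.2951
2028-01-13 to 2028-06-13: 153 days at 2.5% → $56000 × 2.5% × 153/366 = $585.2459
2028-06-14 to 2028-12-31: 201 days at 1.85% → $56000 × 1.85% × 201/366 = $568.9508
Total = $1184.4918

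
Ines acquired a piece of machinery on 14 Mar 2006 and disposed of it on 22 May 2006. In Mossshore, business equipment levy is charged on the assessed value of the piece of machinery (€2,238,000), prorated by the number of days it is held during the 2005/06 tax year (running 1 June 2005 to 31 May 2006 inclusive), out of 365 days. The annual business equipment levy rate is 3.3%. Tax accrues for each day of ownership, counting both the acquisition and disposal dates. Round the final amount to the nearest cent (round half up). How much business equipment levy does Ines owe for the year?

Days held (14 Mar – 22 May 2006): 70 out of 365
Tax = €2,238,000 × 3.3% × 70/365 = €14,163.7808

€14,163.78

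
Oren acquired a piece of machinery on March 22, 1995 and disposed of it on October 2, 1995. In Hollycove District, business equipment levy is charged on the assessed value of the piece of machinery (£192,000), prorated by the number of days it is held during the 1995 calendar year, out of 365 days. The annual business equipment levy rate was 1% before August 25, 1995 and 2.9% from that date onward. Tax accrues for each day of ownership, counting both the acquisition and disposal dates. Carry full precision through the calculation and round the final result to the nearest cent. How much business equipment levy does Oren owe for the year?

March 22 – August 24, 1995: 156 days at 1% → £192,000 × 1% × 156/365 = £820.6027
August 25 – October 2, 1995: 39 days at 2.9% → £192,000 × 2.9% × 39/365 = £594.9370
Total = £1,415.5397

£1,415.54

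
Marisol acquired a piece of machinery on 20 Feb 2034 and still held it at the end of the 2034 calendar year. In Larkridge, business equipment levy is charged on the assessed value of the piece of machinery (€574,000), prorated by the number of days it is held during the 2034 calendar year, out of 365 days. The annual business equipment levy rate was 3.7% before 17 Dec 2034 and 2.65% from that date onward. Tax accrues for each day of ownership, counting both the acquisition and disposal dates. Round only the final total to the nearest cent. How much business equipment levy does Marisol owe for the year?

€18,081.00

20 Feb – 16 Dec 2034: 300 days at 3.7% → €574,000 × 3.7% × 300/365 = €17,455.8904
17 Dec – 31 Dec 2034: 15 days at 2.65% → €574,000 × 2.65% × 15/365 = €625.1096
Total = €18,081.0000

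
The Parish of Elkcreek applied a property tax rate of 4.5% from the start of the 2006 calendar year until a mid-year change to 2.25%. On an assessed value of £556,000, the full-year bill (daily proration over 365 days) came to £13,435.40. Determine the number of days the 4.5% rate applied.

Let d = days at the first rate; then 365 − d days at the second rate.
£556,000 × [4.5%·d + 2.25%·(365−d)] / 365 = £13,435.40
Solving gives d = 27, so the new rate took effect on 28 January 2006.

27 days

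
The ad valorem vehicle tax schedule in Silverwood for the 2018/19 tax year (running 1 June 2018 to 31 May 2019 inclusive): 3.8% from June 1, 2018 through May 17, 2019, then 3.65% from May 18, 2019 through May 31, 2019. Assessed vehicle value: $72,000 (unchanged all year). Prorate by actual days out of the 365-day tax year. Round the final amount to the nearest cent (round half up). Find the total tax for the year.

June 1, 2018 – May 17, 2019: 351 days at 3.8% → $72,000 × 3.8% × 351/365 = $2,631.0575
May 18 – May 31, 2019: 14 days at 3.65% → $72,000 × 3.65% × 14/365 = $100.8000
Total = $2,731.8575

$2,731.86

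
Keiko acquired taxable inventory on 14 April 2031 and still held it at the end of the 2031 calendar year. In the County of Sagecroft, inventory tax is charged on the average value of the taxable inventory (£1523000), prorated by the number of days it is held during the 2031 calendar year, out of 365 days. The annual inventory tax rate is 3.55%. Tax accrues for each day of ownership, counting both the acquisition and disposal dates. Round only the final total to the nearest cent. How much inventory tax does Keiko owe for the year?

Days held (14 April – 31 December 2031): 262 out of 365
Tax = £1523000 × 3.55% × 262/365 = £38809.3781

£38809.38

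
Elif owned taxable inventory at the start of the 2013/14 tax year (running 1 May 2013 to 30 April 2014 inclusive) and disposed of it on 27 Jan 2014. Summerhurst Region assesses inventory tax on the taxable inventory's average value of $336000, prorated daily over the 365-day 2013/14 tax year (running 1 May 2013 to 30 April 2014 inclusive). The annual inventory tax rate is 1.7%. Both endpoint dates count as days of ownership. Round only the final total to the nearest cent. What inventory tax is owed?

Days held (1 May 2013 – 27 Jan 2014): 272 out of 365
Tax = $336000 × 1.7% × 272/365 = $4256.6137

$4256.61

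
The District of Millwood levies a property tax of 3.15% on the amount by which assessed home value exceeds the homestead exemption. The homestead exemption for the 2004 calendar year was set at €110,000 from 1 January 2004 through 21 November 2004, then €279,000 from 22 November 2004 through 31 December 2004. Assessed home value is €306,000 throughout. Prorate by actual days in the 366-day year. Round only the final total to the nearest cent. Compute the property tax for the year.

1 January – 21 November 2004: 326 days, exemption €110,000 → (€306,000 − €110,000) × 3.15% × 326/366 = €5,499.2459
22 November – 31 December 2004: 40 days, exemption €279,000 → (€306,000 − €279,000) × 3.15% × 40/366 = €92.9508
Total = €5,592.1967

€5,592.20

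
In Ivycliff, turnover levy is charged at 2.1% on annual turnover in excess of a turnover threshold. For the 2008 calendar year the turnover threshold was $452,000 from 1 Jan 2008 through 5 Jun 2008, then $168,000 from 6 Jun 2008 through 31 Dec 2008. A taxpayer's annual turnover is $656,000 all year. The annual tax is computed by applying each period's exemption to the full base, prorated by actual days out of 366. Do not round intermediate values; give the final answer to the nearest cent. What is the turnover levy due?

$7,689.67

1 Jan – 5 Jun 2008: 157 days, exemption $452,000 → ($656,000 − $452,000) × 2.1% × 157/366 = $1,837.6721
6 Jun – 31 Dec 2008: 209 days, exemption $168,000 → ($656,000 − $168,000) × 2.1% × 209/366 = $5,852.0000
Total = $7,689.6721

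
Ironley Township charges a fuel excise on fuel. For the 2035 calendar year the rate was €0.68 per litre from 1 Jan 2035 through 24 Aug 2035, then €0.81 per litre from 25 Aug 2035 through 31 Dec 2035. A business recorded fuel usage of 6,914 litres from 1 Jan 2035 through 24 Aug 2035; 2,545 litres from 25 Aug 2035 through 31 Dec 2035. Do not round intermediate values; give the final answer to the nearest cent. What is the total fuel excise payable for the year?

1 Jan – 24 Aug 2035: 6,914 litres at €0.68/litre → €4,701.52
25 Aug – 31 Dec 2035: 2,545 litres at €0.81/litre → €2,061.45

€6,762.97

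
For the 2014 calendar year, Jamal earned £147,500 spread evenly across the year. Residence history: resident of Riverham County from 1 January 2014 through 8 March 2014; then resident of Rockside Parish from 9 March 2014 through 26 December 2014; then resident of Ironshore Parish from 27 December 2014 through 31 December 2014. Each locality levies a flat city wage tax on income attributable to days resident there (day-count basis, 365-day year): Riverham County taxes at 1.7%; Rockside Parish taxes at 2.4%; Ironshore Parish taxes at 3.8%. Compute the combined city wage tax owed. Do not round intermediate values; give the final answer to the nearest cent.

£3,378.76

Riverham County, 1 January – 8 March 2014: 67 days → £147,500 × 1.7% × 67/365 = £460.2808
Rockside Parish, 9 March – 26 December 2014: 293 days → £147,500 × 2.4% × 293/365 = £2,841.6986
Ironshore Parish, 27 December – 31 December 2014: 5 days → £147,500 × 3.8% × 5/365 = £76.7808
Total = £3,378.7603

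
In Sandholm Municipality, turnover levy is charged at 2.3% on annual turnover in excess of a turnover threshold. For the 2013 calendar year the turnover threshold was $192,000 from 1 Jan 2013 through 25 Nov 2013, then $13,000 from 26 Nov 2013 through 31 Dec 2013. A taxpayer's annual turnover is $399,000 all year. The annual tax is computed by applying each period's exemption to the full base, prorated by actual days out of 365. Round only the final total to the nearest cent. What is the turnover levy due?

1 Jan – 25 Nov 2013: 329 days, exemption $192,000 → ($399,000 − $192,000) × 2.3% × 329/365 = $4,291.4219
26 Nov – 31 Dec 2013: 36 days, exemption $13,000 → ($399,000 − $13,000) × 2.3% × 36/365 = $875.6384
Total = $5,167.0603

$5,167.06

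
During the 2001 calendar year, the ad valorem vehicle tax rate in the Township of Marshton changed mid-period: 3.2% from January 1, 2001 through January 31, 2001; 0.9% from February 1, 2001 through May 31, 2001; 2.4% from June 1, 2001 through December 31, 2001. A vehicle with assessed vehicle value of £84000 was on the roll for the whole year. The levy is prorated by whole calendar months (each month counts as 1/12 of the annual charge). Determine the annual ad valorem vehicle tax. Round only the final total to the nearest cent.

£1652.00

January 1 – January 31, 2001: 1 month at 3.2% → £84000 × 3.2% × 1/12 = £224.0000
February 1 – May 31, 2001: 4 months at 0.9% → £84000 × 0.9% × 4/12 = £252.0000
June 1 – December 31, 2001: 7 months at 2.4% → £84000 × 2.4% × 7/12 = £1176.0000
Total = £1652.0000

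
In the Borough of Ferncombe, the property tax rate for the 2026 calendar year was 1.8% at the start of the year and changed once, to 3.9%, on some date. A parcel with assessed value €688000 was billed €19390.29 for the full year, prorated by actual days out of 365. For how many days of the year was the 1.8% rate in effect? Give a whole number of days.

Let d = days at the first rate; then 365 − d days at the second rate.
€688000 × [1.8%·d + 3.9%·(365−d)] / 365 = €19390.29
Solving gives d = 188, so the new rate took effect on 8 July 2026.

188 days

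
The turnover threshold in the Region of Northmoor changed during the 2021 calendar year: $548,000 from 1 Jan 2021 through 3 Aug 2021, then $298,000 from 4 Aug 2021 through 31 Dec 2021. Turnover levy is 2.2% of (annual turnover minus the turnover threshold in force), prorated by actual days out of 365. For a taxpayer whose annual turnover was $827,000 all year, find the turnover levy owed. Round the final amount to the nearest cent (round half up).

$8,398.27

1 Jan – 3 Aug 2021: 215 days, exemption $548,000 → ($827,000 − $548,000) × 2.2% × 215/365 = $3,615.5342
4 Aug – 31 Dec 2021: 150 days, exemption $298,000 → ($827,000 − $298,000) × 2.2% × 150/365 = $4,782.7397
Total = $8,398.2740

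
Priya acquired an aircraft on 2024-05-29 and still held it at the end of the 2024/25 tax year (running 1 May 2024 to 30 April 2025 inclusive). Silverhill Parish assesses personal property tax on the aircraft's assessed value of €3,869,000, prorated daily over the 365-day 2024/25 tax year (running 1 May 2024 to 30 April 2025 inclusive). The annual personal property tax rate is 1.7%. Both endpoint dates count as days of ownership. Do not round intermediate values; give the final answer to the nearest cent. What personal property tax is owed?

Days held (2024-05-29 to 2025-04-30): 337 out of 365
Tax = €3,869,000 × 1.7% × 337/365 = €60,727.4000

€60,727.40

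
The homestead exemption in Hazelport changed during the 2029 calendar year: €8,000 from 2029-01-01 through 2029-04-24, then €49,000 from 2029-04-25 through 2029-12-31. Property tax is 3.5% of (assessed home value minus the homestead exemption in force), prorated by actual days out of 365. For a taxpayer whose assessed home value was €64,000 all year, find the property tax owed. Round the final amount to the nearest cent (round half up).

2029-01-01 to 2029-04-24: 114 days, exemption €8,000 → (€64,000 − €8,000) × 3.5% × 114/365 = €612.1644
2029-04-25 to 2029-12-31: 251 days, exemption €49,000 → (€64,000 − €49,000) × 3.5% × 251/365 = €361.0274
Total = €973.1918

€973.19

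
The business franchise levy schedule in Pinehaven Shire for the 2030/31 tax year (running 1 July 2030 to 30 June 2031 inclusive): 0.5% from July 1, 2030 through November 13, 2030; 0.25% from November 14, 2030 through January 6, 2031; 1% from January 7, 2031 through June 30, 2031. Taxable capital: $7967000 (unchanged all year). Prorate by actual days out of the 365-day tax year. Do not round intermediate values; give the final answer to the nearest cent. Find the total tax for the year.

July 1 – November 13, 2030: 136 days at 0.5% → $7967000 × 0.5% × 136/365 = $14842.6301
November 14, 2030 – January 6, 2031: 54 days at 0.25% → $7967000 × 0.25% × 54/365 = $2946.6986
January 7 – June 30, 2031: 175 days at 1% → $7967000 × 1% × 175/365 = $38197.9452
Total = $55987.2740

$55987.27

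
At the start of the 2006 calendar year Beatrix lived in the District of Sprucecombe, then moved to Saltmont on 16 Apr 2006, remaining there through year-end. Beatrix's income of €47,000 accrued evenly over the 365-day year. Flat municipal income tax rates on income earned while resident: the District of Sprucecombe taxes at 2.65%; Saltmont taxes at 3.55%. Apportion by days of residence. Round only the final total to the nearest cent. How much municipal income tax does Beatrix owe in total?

The District of Sprucecombe, 1 Jan – 15 Apr 2006: 105 days → €47,000 × 2.65% × 105/365 = €358.2945
Saltmont, 16 Apr – 31 Dec 2006: 260 days → €47,000 × 3.55% × 260/365 = €1,188.5205
Total = €1,546.8151

€1,546.82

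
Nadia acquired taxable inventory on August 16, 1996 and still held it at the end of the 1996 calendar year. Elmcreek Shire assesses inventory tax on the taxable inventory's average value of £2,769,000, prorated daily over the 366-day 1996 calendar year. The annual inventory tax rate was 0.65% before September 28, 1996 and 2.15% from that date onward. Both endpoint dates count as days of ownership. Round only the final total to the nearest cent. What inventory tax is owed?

August 16 – September 27, 1996: 43 days at 0.65% → £2,769,000 × 0.65% × 43/366 = £2,114.5779
September 28 – December 31, 1996: 95 days at 2.15% → £2,769,000 × 2.15% × 95/366 = £15,452.6844
Total = £17,567.2623

£17,567.26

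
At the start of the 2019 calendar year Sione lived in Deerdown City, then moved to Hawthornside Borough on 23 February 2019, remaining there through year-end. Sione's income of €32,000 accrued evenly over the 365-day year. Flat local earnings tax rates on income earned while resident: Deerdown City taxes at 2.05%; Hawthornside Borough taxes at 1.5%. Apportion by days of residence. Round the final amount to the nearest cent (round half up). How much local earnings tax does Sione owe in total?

Deerdown City, 1 January – 22 February 2019: 53 days → €32,000 × 2.05% × 53/365 = €95.2548
Hawthornside Borough, 23 February – 31 December 2019: 312 days → €32,000 × 1.5% × 312/365 = €410.3014
Total = €505.5562

€505.56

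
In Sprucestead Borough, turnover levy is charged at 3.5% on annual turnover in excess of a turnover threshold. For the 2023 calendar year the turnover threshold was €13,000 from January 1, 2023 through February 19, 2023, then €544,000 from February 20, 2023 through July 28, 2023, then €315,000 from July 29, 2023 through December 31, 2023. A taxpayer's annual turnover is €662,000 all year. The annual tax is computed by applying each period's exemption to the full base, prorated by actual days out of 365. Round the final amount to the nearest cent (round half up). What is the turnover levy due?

€10,101.48

January 1 – February 19, 2023: 50 days, exemption €13,000 → (€662,000 − €13,000) × 3.5% × 50/365 = €3,111.6438
February 20 – July 28, 2023: 159 days, exemption €544,000 → (€662,000 − €544,000) × 3.5% × 159/365 = €1,799.0959
July 29 – December 31, 2023: 156 days, exemption €315,000 → (€662,000 − €315,000) × 3.5% × 156/365 = €5,190.7397
Total = €10,101.4795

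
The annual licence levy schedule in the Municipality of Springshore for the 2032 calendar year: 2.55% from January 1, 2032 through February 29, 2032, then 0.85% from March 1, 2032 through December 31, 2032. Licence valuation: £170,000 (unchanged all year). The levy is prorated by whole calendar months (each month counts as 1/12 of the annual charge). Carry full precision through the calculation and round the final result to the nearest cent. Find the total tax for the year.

£1,926.67

January 1 – February 29, 2032: 2 months at 2.55% → £170,000 × 2.55% × 2/12 = £722.5000
March 1 – December 31, 2032: 10 months at 0.85% → £170,000 × 0.85% × 10/12 = £1,204.1667
Total = £1,926.6667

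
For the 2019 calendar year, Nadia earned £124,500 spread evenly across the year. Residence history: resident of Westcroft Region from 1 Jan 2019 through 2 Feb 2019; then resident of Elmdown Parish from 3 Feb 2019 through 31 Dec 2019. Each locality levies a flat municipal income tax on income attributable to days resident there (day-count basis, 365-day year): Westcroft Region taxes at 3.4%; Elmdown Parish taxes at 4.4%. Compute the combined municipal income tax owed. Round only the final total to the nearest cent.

Westcroft Region, 1 Jan – 2 Feb 2019: 33 days → £124,500 × 3.4% × 33/365 = £382.7096
Elmdown Parish, 3 Feb – 31 Dec 2019: 332 days → £124,500 × 4.4% × 332/365 = £4,982.7288
Total = £5,365.4384

£5,365.44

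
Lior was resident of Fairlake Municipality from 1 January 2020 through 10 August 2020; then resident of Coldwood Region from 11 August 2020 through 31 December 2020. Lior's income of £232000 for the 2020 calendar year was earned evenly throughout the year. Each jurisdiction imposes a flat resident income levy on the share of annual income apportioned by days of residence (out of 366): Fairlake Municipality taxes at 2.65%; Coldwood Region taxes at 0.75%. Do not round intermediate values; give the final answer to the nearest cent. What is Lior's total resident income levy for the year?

Fairlake Municipality, 1 January – 10 August 2020: 223 days → £232000 × 2.65% × 223/366 = £3745.9126
Coldwood Region, 11 August – 31 December 2020: 143 days → £232000 × 0.75% × 143/366 = £679.8361
Total = £4425.7486

£4425.75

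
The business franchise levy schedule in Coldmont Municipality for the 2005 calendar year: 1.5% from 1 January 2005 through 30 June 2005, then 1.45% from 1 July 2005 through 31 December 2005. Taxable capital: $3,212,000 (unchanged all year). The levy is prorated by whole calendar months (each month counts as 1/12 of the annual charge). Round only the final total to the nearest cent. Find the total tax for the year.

1 January – 30 June 2005: 6 months at 1.5% → $3,212,000 × 1.5% × 6/12 = $24,090.0000
1 July – 31 December 2005: 6 months at 1.45% → $3,212,000 × 1.45% × 6/12 = $23,287.0000
Total = $47,377.0000

$47,377.00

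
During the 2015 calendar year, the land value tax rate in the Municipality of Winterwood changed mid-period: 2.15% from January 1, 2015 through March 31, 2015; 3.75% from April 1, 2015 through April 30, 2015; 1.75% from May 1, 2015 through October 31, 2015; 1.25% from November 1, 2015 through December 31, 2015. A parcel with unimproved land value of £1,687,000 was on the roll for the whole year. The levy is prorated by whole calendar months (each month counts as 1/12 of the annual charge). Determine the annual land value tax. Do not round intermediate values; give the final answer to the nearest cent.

January 1 – March 31, 2015: 3 months at 2.15% → £1,687,000 × 2.15% × 3/12 = £9,067.6250
April 1 – April 30, 2015: 1 month at 3.75% → £1,687,000 × 3.75% × 1/12 = £5,271.8750
May 1 – October 31, 2015: 6 months at 1.75% → £1,687,000 × 1.75% × 6/12 = £14,761.2500
November 1 – December 31, 2015: 2 months at 1.25% → £1,687,000 × 1.25% × 2/12 = £3,514.5833
Total = £32,615.3333

£32,615.33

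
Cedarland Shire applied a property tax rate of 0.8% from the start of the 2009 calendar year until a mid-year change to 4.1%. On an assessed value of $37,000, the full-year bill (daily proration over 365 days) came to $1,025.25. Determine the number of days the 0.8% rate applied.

147 days

Let d = days at the first rate; then 365 − d days at the second rate.
$37,000 × [0.8%·d + 4.1%·(365−d)] / 365 = $1,025.25
Solving gives d = 147, so the new rate took effect on 28 May 2009.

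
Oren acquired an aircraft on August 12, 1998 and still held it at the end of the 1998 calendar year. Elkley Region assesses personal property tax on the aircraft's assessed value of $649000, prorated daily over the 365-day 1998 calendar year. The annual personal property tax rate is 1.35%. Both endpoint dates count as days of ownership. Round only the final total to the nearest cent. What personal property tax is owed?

Days held (August 12 – December 31, 1998): 142 out of 365
Tax = $649000 × 1.35% × 142/365 = $3408.5836

$3408.58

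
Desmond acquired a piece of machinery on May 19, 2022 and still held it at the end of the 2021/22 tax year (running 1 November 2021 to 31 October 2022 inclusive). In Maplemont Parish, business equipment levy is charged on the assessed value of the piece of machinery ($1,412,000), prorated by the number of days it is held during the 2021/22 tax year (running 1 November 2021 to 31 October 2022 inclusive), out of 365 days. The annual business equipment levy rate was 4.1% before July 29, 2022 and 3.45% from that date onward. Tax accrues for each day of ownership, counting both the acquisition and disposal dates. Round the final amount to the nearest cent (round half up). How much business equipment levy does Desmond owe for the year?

$23,940.17

May 19 – July 28, 2022: 71 days at 4.1% → $1,412,000 × 4.1% × 71/365 = $11,261.1836
July 29 – October 31, 2022: 95 days at 3.45% → $1,412,000 × 3.45% × 95/365 = $12,678.9863
Total = $23,940.1699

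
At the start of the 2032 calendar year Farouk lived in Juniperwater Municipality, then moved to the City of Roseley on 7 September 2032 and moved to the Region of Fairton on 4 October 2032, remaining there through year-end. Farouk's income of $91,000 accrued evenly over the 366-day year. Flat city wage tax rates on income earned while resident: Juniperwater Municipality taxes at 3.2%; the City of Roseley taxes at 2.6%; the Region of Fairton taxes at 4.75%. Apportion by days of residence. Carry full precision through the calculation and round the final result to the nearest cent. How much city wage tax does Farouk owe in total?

$3,214.71

Juniperwater Municipality, 1 January – 6 September 2032: 250 days → $91,000 × 3.2% × 250/366 = $1,989.0710
The City of Roseley, 7 September – 3 October 2032: 27 days → $91,000 × 2.6% × 27/366 = $174.5410
The Region of Fairton, 4 October – 31 December 2032: 89 days → $91,000 × 4.75% × 89/366 = $1,051.0997
Total = $3,214.7117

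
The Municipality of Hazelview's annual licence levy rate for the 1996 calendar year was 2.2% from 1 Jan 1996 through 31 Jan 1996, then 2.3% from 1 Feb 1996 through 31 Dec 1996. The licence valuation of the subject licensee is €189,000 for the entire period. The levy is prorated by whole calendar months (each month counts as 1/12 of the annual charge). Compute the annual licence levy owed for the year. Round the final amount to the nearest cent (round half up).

1 Jan – 31 Jan 1996: 1 month at 2.2% → €189,000 × 2.2% × 1/12 = €346.5000
1 Feb – 31 Dec 1996: 11 months at 2.3% → €189,000 × 2.3% × 11/12 = €3,984.7500
Total = €4,331.2500

€4,331.25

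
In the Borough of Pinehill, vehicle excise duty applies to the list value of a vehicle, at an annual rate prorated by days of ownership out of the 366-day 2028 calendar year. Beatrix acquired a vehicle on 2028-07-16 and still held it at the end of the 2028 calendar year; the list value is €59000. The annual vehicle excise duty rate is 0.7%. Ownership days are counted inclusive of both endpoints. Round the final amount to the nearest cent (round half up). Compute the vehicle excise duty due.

€190.70

Days held (2028-07-16 to 2028-12-31): 169 out of 366
Tax = €59000 × 0.7% × 169/366 = €190.7022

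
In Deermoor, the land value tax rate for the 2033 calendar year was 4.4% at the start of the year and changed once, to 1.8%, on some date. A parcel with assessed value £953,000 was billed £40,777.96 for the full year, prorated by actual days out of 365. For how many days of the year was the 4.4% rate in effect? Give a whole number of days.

348 days

Let d = days at the first rate; then 365 − d days at the second rate.
£953,000 × [4.4%·d + 1.8%·(365−d)] / 365 = £40,777.96
Solving gives d = 348, so the new rate took effect on 15 Dec 2033.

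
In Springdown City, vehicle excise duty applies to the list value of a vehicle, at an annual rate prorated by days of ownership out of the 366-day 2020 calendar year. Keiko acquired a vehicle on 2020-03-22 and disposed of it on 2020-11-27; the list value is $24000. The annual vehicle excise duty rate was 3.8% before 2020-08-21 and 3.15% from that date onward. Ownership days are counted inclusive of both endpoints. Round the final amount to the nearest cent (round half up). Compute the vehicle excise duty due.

2020-03-22 to 2020-08-20: 152 days at 3.8% → $24000 × 3.8% × 152/366 = $378.7541
2020-08-21 to 2020-11-27: 99 days at 3.15% → $24000 × 3.15% × 99/366 = $204.4918
Total = $583.2459

$583.25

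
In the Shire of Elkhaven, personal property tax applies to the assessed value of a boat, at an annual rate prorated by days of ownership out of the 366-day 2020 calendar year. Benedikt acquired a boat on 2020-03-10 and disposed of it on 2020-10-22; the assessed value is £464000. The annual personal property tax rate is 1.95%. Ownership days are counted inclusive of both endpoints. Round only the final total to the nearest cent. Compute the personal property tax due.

Days held (2020-03-10 to 2020-10-22): 227 out of 366
Tax = £464000 × 1.95% × 227/366 = £5611.7377

£5611.74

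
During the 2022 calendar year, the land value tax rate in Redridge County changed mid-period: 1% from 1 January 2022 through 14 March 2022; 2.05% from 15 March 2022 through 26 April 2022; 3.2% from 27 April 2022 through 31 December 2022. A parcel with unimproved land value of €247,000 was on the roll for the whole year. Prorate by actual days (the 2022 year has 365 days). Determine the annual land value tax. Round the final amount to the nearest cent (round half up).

€6,482.57

1 January – 14 March 2022: 73 days at 1% → €247,000 × 1% × 73/365 = €494.0000
15 March – 26 April 2022: 43 days at 2.05% → €247,000 × 2.05% × 43/365 = €596.5219
27 April – 31 December 2022: 249 days at 3.2% → €247,000 × 3.2% × 249/365 = €5,392.0438
Total = €6,482.5658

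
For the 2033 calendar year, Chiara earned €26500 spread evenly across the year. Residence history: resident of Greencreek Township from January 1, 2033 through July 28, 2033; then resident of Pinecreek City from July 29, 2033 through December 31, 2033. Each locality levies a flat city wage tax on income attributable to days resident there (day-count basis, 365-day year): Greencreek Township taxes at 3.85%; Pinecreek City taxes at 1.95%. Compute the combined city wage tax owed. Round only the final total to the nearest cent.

Greencreek Township, January 1 – July 28, 2033: 209 days → €26500 × 3.85% × 209/365 = €584.1979
Pinecreek City, July 29 – December 31, 2033: 156 days → €26500 × 1.95% × 156/365 = €220.8575
Total = €805.0555

€805.06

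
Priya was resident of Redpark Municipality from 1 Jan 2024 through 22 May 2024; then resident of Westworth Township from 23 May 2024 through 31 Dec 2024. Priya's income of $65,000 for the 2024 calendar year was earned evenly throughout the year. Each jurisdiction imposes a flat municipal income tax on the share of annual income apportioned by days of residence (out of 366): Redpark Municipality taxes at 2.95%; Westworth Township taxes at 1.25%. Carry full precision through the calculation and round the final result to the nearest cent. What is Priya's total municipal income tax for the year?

$1,244.23

Redpark Municipality, 1 Jan – 22 May 2024: 143 days → $65,000 × 2.95% × 143/366 = $749.1872
Westworth Township, 23 May – 31 Dec 2024: 223 days → $65,000 × 1.25% × 223/366 = $495.0478
Total = $1,244.2350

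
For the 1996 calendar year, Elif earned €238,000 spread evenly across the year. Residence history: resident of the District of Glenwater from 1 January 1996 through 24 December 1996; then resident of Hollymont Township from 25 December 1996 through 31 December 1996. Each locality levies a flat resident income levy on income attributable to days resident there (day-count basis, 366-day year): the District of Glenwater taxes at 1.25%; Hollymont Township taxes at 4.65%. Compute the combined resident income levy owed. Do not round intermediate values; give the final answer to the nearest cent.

The District of Glenwater, 1 January – 24 December 1996: 359 days → €238,000 × 1.25% × 359/366 = €2,918.1011
Hollymont Township, 25 December – 31 December 1996: 7 days → €238,000 × 4.65% × 7/366 = €211.6639
Total = €3,129.7650

€3,129.77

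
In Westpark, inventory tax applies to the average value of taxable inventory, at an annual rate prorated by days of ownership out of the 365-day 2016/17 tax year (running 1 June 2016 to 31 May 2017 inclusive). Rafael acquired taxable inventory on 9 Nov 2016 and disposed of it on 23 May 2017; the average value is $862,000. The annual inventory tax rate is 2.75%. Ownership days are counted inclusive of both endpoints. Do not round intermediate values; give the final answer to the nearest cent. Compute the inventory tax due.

Days held (9 Nov 2016 – 23 May 2017): 196 out of 365
Tax = $862,000 × 2.75% × 196/365 = $12,729.2603

$12,729.26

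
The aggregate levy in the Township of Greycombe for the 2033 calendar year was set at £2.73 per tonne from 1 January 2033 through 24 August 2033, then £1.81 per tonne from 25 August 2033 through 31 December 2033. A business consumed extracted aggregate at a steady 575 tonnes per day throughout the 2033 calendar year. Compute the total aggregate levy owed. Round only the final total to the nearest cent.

£504,717.75

1 January – 24 August 2033: 236 days × 575 tonnes/day = 135,700 tonnes at £2.73/tonne → £370,461.00
25 August – 31 December 2033: 129 days × 575 tonnes/day = 74,175 tonnes at £1.81/tonne → £134,256.75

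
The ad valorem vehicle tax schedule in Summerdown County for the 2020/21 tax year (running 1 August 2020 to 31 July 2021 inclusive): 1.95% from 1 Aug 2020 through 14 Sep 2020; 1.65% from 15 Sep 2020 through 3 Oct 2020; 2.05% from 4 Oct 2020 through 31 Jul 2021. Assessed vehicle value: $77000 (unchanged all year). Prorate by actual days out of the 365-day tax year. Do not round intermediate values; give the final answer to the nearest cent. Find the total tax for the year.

$1552.97

1 Aug – 14 Sep 2020: 45 days at 1.95% → $77000 × 1.95% × 45/365 = $185.1164
15 Sep – 3 Oct 2020: 19 days at 1.65% → $77000 × 1.65% × 19/365 = $66.1356
4 Oct 2020 – 31 Jul 2021: 301 days at 2.05% → $77000 × 2.05% × 301/365 = $1301.7219
Total = $1552.9740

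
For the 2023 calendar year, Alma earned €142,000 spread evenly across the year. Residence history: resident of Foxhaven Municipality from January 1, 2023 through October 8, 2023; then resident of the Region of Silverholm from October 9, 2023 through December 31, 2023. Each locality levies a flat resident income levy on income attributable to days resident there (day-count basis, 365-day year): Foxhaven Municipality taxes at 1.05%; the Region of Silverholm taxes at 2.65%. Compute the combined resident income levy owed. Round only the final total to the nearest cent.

Foxhaven Municipality, January 1 – October 8, 2023: 281 days → €142,000 × 1.05% × 281/365 = €1,147.8658
The Region of Silverholm, October 9 – December 31, 2023: 84 days → €142,000 × 2.65% × 84/365 = €866.0055
Total = €2,013.8712

€2,013.87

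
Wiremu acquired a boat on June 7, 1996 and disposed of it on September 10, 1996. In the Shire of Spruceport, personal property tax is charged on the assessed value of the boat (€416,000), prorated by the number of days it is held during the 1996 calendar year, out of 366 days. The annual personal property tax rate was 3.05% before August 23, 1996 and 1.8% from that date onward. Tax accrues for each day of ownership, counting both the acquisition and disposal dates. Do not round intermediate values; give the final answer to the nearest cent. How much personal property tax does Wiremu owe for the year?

June 7 – August 22, 1996: 77 days at 3.05% → €416,000 × 3.05% × 77/366 = €2,669.3333
August 23 – September 10, 1996: 19 days at 1.8% → €416,000 × 1.8% × 19/366 = €388.7213
Total = €3,058.0546

€3,058.05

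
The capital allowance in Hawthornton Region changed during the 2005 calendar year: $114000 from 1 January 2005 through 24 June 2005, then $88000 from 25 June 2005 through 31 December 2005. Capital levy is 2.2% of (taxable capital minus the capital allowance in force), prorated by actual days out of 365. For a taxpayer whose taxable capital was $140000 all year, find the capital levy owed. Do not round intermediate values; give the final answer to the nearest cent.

$869.75

1 January – 24 June 2005: 175 days, exemption $114000 → ($140000 − $114000) × 2.2% × 175/365 = $274.2466
25 June – 31 December 2005: 190 days, exemption $88000 → ($140000 − $88000) × 2.2% × 190/365 = $595.5068
Total = $869.7534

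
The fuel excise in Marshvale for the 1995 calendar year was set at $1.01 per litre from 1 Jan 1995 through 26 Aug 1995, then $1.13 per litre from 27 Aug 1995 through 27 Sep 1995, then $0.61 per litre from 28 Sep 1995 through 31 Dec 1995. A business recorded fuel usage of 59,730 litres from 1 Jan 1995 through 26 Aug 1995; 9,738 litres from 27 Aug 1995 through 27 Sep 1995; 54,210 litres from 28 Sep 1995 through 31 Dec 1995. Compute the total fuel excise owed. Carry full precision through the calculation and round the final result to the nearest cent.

1 Jan – 26 Aug 1995: 59,730 litres at $1.01/litre → $60,327.30
27 Aug – 27 Sep 1995: 9,738 litres at $1.13/litre → $11,003.94
28 Sep – 31 Dec 1995: 54,210 litres at $0.61/litre → $33,068.10

$104,399.34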